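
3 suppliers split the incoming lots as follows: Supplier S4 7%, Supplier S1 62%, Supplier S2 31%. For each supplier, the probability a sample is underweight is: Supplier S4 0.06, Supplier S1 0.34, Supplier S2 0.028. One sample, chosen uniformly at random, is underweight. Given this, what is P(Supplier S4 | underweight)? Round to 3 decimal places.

Prior × likelihood for each hypothesis:
  Supplier S4: 0.07 × 0.06 = 0.0042
  Supplier S1: 0.62 × 0.34 = 0.2108
  Supplier S2: 0.31 × 0.028 = 0.00868
Total = 0.22368.
P(Supplier S4 | evidence) = 0.0042 / 0.22368 ≈ 0.019.

0.019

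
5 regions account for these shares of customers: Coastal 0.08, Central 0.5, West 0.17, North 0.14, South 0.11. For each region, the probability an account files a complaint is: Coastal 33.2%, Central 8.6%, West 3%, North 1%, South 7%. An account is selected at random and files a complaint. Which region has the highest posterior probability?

Central

Compute prior × likelihood for every hypothesis:
  Coastal: 0.08 × 0.332 = 0.02656
  Central: 0.5 × 0.086 = 0.043
  West: 0.17 × 0.03 = 0.0051
  North: 0.14 × 0.01 = 0.0014
  South: 0.11 × 0.07 = 0.0077
Total = 0.08376.
Largest term belongs to Central, so Central is most probable.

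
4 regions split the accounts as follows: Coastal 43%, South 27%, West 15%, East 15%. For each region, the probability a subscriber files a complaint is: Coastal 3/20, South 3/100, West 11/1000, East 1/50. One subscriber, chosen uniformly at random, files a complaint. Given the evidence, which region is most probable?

Coastal

Unnormalized posteriors (prior × likelihood):
  Coastal: 0.43 × 0.15 = 0.0645
  South: 0.27 × 0.03 = 0.0081
  West: 0.15 × 0.011 = 0.00165
  East: 0.15 × 0.02 = 0.003
Sum = 0.07725.
Largest term belongs to Coastal, so Coastal is most probable.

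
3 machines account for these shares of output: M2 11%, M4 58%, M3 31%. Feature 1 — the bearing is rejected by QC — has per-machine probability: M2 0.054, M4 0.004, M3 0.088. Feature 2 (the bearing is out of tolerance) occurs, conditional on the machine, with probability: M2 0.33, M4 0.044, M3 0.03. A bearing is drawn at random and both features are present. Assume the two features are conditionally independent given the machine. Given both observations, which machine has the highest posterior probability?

Unnormalized posteriors (prior × likelihood):
  M2: 0.11 × 0.054 × 0.33 = 0.0019602
  M4: 0.58 × 0.004 × 0.044 = 0.00010208
  M3: 0.31 × 0.088 × 0.03 = 0.0008184
Total = 0.00288068.
Largest term belongs to M2, so M2 is most probable.

M2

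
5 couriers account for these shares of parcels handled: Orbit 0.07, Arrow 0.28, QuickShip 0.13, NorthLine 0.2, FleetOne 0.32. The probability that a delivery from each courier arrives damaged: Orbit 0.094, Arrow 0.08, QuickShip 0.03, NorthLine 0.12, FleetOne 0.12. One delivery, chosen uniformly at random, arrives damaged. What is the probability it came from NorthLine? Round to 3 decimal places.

By Bayes' rule, posterior ∝ prior × likelihood:
  Orbit: 0.07 × 0.094 = 0.00658
  Arrow: 0.28 × 0.08 = 0.0224
  QuickShip: 0.13 × 0.03 = 0.0039
  NorthLine: 0.2 × 0.12 = 0.024
  FleetOne: 0.32 × 0.12 = 0.0384
Normalizing constant = 0.09528.
P(NorthLine | evidence) = 0.024 / 0.09528 ≈ 0.252.

0.252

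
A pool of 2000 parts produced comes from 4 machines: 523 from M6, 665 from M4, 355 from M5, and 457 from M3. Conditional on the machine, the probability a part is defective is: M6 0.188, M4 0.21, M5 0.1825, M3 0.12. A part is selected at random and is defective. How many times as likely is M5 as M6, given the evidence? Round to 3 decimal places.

0.659

By Bayes' rule, posterior ∝ prior × likelihood:
  M6: 0.2615 × 0.188 = 0.049162
  M4: 0.3325 × 0.21 = 0.069825
  M5: 0.1775 × 0.1825 = 0.03239375
  M3: 0.2285 × 0.12 = 0.02742
Normalizing constant = 0.17880075.
The ratio is 0.03239375 / 0.049162 (the normalizer cancels) = 0.659.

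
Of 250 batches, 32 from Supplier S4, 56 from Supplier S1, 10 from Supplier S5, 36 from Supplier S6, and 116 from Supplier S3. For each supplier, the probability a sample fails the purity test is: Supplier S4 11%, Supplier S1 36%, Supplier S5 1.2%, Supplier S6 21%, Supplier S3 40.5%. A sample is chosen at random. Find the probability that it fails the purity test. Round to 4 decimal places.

0.3134

Unnormalized posteriors (prior × likelihood):
  Supplier S4: 0.128 × 0.11 = 0.01408
  Supplier S1: 0.224 × 0.36 = 0.08064
  Supplier S5: 0.04 × 0.012 = 0.00048
  Supplier S6: 0.144 × 0.21 = 0.03024
  Supplier S3: 0.464 × 0.405 = 0.18792
P(off-spec) = 0.01408 + 0.08064 + 0.00048 + 0.03024 + 0.18792 = 0.31336 → 0.3134.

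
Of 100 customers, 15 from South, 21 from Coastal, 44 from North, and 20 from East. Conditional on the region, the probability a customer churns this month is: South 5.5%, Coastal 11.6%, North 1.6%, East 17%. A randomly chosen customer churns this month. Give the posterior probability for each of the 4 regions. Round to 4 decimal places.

South 0.1120, Coastal 0.3308, North 0.0956, East 0.4616

Prior × likelihood for each hypothesis:
  South: 0.15 × 0.055 = 0.00825
  Coastal: 0.21 × 0.116 = 0.02436
  North: 0.44 × 0.016 = 0.00704
  East: 0.2 × 0.17 = 0.034
Sum = 0.07365.
P(South | churn) = 0.00825/0.07365 ≈ 0.1120
P(Coastal | churn) = 0.02436/0.07365 ≈ 0.3308
P(North | churn) = 0.00704/0.07365 ≈ 0.0956
P(East | churn) = 0.034/0.07365 ≈ 0.4616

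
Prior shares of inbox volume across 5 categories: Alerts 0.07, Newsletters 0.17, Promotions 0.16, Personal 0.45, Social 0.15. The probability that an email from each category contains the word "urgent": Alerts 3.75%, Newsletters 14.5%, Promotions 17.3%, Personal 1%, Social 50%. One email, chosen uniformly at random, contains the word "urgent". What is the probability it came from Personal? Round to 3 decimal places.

0.033

Unnormalized posteriors (prior × likelihood):
  Alerts: 0.07 × 0.0375 = 0.002625
  Newsletters: 0.17 × 0.145 = 0.02465
  Promotions: 0.16 × 0.173 = 0.02768
  Personal: 0.45 × 0.01 = 0.0045
  Social: 0.15 × 0.5 = 0.075
Total = 0.134455.
P(Personal | evidence) = 0.0045 / 0.134455 ≈ 0.033.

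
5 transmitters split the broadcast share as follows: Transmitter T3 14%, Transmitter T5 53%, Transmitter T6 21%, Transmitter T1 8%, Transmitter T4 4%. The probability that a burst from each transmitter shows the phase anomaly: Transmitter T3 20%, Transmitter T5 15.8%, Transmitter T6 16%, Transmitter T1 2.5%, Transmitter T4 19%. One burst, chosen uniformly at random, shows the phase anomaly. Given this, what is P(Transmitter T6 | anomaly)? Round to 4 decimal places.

0.2169

Prior × likelihood for each hypothesis:
  Transmitter T3: 0.14 × 0.2 = 0.028
  Transmitter T5: 0.53 × 0.158 = 0.08374
  Transmitter T6: 0.21 × 0.16 = 0.0336
  Transmitter T1: 0.08 × 0.025 = 0.002
  Transmitter T4: 0.04 × 0.19 = 0.0076
Total = 0.15494.
P(Transmitter T6 | evidence) = 0.0336 / 0.15494 ≈ 0.2169.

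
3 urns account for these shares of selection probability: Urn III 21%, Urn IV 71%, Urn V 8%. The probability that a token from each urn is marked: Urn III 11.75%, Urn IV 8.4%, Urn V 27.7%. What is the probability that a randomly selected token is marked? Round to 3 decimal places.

0.106

By Bayes' rule, posterior ∝ prior × likelihood:
  Urn III: 0.21 × 0.1175 = 0.024675
  Urn IV: 0.71 × 0.084 = 0.05964
  Urn V: 0.08 × 0.277 = 0.02216
P(marked) = 0.024675 + 0.05964 + 0.02216 = 0.106475 → 0.106.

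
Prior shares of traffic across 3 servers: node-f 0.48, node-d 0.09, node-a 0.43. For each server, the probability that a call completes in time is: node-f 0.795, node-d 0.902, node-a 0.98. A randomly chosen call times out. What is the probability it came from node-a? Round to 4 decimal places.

Taking complements, P(timeout | each) = node-f 0.205, node-d 0.098, node-a 0.02.
Compute prior × likelihood for every hypothesis:
  node-f: 0.48 × 0.205 = 0.0984
  node-d: 0.09 × 0.098 = 0.00882
  node-a: 0.43 × 0.02 = 0.0086
Sum = 0.11582.
P(node-a | evidence) = 0.0086 / 0.11582 ≈ 0.0743.

0.0743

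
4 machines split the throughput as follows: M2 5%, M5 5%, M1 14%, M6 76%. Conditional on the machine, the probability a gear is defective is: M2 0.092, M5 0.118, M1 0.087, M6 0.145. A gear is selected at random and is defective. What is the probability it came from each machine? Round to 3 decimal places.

M2 0.035, M5 0.044, M1 0.092, M6 0.829

By Bayes' rule, posterior ∝ prior × likelihood:
  M2: 0.05 × 0.092 = 0.0046
  M5: 0.05 × 0.118 = 0.0059
  M1: 0.14 × 0.087 = 0.01218
  M6: 0.76 × 0.145 = 0.1102
Total = 0.13288.
P(M2 | defective) = 0.0046/0.13288 ≈ 0.035
P(M5 | defective) = 0.0059/0.13288 ≈ 0.044
P(M1 | defective) = 0.01218/0.13288 ≈ 0.092
P(M6 | defective) = 0.1102/0.13288 ≈ 0.829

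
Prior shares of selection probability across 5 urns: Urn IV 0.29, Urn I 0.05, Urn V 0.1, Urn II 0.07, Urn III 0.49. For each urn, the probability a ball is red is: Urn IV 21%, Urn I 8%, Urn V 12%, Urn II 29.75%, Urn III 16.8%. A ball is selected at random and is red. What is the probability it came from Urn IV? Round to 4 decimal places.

Prior × likelihood for each hypothesis:
  Urn IV: 0.29 × 0.21 = 0.0609
  Urn I: 0.05 × 0.08 = 0.004
  Urn V: 0.1 × 0.12 = 0.012
  Urn II: 0.07 × 0.2975 = 0.020825
  Urn III: 0.49 × 0.168 = 0.08232
Total = 0.180045.
P(Urn IV | evidence) = 0.0609 / 0.180045 ≈ 0.3382.

0.3382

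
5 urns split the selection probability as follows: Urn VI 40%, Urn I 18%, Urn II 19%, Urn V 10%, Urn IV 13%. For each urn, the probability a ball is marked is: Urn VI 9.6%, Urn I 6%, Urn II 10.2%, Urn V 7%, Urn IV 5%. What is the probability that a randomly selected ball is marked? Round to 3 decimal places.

0.082

By Bayes' rule, posterior ∝ prior × likelihood:
  Urn VI: 0.4 × 0.096 = 0.0384
  Urn I: 0.18 × 0.06 = 0.0108
  Urn II: 0.19 × 0.102 = 0.01938
  Urn V: 0.1 × 0.07 = 0.007
  Urn IV: 0.13 × 0.05 = 0.0065
P(marked) = 0.0384 + 0.0108 + 0.01938 + 0.007 + 0.0065 = 0.08208 → 0.082.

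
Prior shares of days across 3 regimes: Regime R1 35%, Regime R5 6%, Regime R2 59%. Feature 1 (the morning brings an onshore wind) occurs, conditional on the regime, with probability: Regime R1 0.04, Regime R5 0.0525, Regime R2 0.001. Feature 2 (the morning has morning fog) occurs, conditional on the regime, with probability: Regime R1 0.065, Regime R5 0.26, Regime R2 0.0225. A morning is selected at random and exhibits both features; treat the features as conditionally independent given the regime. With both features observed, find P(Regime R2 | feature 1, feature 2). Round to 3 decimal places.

0.008

Compute prior × likelihood for every hypothesis:
  Regime R1: 0.35 × 0.04 × 0.065 = 0.00091
  Regime R5: 0.06 × 0.0525 × 0.26 = 0.000819
  Regime R2: 0.59 × 0.001 × 0.0225 = 0.000013275
Sum = 0.001742275.
P(Regime R2 | evidence) = 0.000013275 / 0.001742275 ≈ 0.008.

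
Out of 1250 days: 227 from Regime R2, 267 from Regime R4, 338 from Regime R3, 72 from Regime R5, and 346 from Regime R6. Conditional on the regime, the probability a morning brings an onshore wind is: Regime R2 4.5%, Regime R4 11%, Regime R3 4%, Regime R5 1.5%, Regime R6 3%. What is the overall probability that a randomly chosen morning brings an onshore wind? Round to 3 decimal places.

Compute prior × likelihood for every hypothesis:
  Regime R2: 0.1816 × 0.045 = 0.008172
  Regime R4: 0.2136 × 0.11 = 0.023496
  Regime R3: 0.2704 × 0.04 = 0.010816
  Regime R5: 0.0576 × 0.015 = 0.000864
  Regime R6: 0.2768 × 0.03 = 0.008304
P(onshore) = 0.008172 + 0.023496 + 0.010816 + 0.000864 + 0.008304 = 0.051652 → 0.052.

0.052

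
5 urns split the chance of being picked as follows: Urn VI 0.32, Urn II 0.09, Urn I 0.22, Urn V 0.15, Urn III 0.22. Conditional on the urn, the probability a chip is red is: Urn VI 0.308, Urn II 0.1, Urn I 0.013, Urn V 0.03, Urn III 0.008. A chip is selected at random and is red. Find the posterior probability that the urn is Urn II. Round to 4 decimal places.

Unnormalized posteriors (prior × likelihood):
  Urn VI: 0.32 × 0.308 = 0.09856
  Urn II: 0.09 × 0.1 = 0.009
  Urn I: 0.22 × 0.013 = 0.00286
  Urn V: 0.15 × 0.03 = 0.0045
  Urn III: 0.22 × 0.008 = 0.00176
Total = 0.11668.
P(Urn II | evidence) = 0.009 / 0.11668 ≈ 0.0771.

0.0771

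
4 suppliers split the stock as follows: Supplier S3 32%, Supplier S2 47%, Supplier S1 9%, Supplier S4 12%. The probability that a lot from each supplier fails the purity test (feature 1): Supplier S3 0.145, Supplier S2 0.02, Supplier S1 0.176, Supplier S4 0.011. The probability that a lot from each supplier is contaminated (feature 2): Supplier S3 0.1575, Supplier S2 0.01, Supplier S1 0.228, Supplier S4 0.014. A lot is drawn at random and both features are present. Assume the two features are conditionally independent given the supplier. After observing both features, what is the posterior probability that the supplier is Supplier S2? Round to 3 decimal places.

Prior × likelihood for each hypothesis:
  Supplier S3: 0.32 × 0.145 × 0.1575 = 0.007308
  Supplier S2: 0.47 × 0.02 × 0.01 = 0.000094
  Supplier S1: 0.09 × 0.176 × 0.228 = 0.00361152
  Supplier S4: 0.12 × 0.011 × 0.014 = 0.00001848
Sum = 0.011032.
P(Supplier S2 | evidence) = 0.000094 / 0.011032 ≈ 0.009.

0.009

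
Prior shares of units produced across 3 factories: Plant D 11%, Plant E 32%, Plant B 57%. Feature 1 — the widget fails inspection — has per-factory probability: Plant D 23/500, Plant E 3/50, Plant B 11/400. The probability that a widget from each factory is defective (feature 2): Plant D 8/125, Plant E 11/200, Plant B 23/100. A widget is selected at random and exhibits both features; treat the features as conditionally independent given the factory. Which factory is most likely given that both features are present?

By Bayes' rule, posterior ∝ prior × likelihood:
  Plant D: 0.11 × 0.046 × 0.064 = 0.00032384
  Plant E: 0.32 × 0.06 × 0.055 = 0.001056
  Plant B: 0.57 × 0.0275 × 0.23 = 0.00360525
Total = 0.00498509.
Largest term belongs to Plant B, so Plant B is most probable.

Plant B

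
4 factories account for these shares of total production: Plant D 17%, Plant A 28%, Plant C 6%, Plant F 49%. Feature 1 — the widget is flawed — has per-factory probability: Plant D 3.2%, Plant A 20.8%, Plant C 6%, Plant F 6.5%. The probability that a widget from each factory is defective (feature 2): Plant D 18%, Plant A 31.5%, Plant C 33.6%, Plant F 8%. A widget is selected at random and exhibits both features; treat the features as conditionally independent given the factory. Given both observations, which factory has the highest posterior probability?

Plant A

Unnormalized posteriors (prior × likelihood):
  Plant D: 0.17 × 0.032 × 0.18 = 0.0009792
  Plant A: 0.28 × 0.208 × 0.315 = 0.0183456
  Plant C: 0.06 × 0.06 × 0.336 = 0.0012096
  Plant F: 0.49 × 0.065 × 0.08 = 0.002548
Sum = 0.0230824.
Largest term belongs to Plant A, so Plant A is most probable.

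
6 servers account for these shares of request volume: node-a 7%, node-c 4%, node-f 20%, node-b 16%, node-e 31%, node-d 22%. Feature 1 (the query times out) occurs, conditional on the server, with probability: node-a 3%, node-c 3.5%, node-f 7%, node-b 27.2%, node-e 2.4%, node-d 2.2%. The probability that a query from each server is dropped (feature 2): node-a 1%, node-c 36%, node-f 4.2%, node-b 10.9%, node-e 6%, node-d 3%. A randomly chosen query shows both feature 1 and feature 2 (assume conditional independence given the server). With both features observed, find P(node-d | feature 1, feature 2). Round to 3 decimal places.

By Bayes' rule, posterior ∝ prior × likelihood:
  node-a: 0.07 × 0.03 × 0.01 = 0.000021
  node-c: 0.04 × 0.035 × 0.36 = 0.000504
  node-f: 0.2 × 0.07 × 0.042 = 0.000588
  node-b: 0.16 × 0.272 × 0.109 = 0.00474368
  node-e: 0.31 × 0.024 × 0.06 = 0.0004464
  node-d: 0.22 × 0.022 × 0.03 = 0.0001452
Normalizing constant = 0.00644828.
P(node-d | evidence) = 0.0001452 / 0.00644828 ≈ 0.023.

0.023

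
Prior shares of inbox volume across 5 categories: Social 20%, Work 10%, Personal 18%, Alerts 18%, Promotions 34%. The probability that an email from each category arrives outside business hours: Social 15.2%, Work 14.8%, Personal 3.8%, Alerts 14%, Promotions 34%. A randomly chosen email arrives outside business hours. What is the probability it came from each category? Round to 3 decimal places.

Social 0.158, Work 0.077, Personal 0.035, Alerts 0.131, Promotions 0.599

By Bayes' rule, posterior ∝ prior × likelihood:
  Social: 0.2 × 0.152 = 0.0304
  Work: 0.1 × 0.148 = 0.0148
  Personal: 0.18 × 0.038 = 0.00684
  Alerts: 0.18 × 0.14 = 0.0252
  Promotions: 0.34 × 0.34 = 0.1156
Normalizing constant = 0.19284.
P(Social | off-hours) = 0.0304/0.19284 ≈ 0.158
P(Work | off-hours) = 0.0148/0.19284 ≈ 0.077
P(Personal | off-hours) = 0.00684/0.19284 ≈ 0.035
P(Alerts | off-hours) = 0.0252/0.19284 ≈ 0.131
P(Promotions | off-hours) = 0.1156/0.19284 ≈ 0.599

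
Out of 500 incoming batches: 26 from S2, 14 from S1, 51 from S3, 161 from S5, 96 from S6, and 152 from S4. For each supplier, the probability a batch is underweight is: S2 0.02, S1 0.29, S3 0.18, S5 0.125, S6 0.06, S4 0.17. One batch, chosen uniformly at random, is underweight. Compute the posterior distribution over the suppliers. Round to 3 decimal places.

Unnormalized posteriors (prior × likelihood):
  S2: 0.052 × 0.02 = 0.00104
  S1: 0.028 × 0.29 = 0.00812
  S3: 0.102 × 0.18 = 0.01836
  S5: 0.322 × 0.125 = 0.04025
  S6: 0.192 × 0.06 = 0.01152
  S4: 0.304 × 0.17 = 0.05168
Sum = 0.13097.
P(S2 | underweight) = 0.00104/0.13097 ≈ 0.008
P(S1 | underweight) = 0.00812/0.13097 ≈ 0.062
P(S3 | underweight) = 0.01836/0.13097 ≈ 0.140
P(S5 | underweight) = 0.04025/0.13097 ≈ 0.307
P(S6 | underweight) = 0.01152/0.13097 ≈ 0.088
P(S4 | underweight) = 0.05168/0.13097 ≈ 0.395
(Check: 0.008+0.062+0.140+0.307+0.088+0.395 = 1.000.)

S2 0.008, S1 0.062, S3 0.140, S5 0.307, S6 0.088, S4 0.395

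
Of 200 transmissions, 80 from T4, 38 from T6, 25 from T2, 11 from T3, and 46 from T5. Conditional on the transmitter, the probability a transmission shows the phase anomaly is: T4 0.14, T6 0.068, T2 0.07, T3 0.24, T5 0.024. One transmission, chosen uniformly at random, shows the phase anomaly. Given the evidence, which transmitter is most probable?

By Bayes' rule, posterior ∝ prior × likelihood:
  T4: 0.4 × 0.14 = 0.056
  T6: 0.19 × 0.068 = 0.01292
  T2: 0.125 × 0.07 = 0.00875
  T3: 0.055 × 0.24 = 0.0132
  T5: 0.23 × 0.024 = 0.00552
Total = 0.09639.
Largest term belongs to T4, so T4 is most probable.

T4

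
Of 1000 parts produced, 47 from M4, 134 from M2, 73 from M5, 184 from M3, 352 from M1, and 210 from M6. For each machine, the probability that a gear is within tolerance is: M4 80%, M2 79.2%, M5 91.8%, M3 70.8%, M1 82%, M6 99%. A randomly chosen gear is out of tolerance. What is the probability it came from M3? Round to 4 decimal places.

0.3307

Taking complements, P(oversize | each) = M4 0.2, M2 0.208, M5 0.082, M3 0.292, M1 0.18, M6 0.01.
Prior × likelihood for each hypothesis:
  M4: 0.047 × 0.2 = 0.0094
  M2: 0.134 × 0.208 = 0.027872
  M5: 0.073 × 0.082 = 0.005986
  M3: 0.184 × 0.292 = 0.053728
  M1: 0.352 × 0.18 = 0.06336
  M6: 0.21 × 0.01 = 0.0021
Sum = 0.162446.
P(M3 | evidence) = 0.053728 / 0.162446 ≈ 0.3307.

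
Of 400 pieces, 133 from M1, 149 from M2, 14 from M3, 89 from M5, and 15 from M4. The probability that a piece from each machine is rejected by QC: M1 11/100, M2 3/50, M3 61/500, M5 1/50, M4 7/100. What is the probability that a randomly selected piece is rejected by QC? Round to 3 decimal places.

Compute prior × likelihood for every hypothesis:
  M1: 0.3325 × 0.11 = 0.036575
  M2: 0.3725 × 0.06 = 0.02235
  M3: 0.035 × 0.122 = 0.00427
  M5: 0.2225 × 0.02 = 0.00445
  M4: 0.0375 × 0.07 = 0.002625
P(rejected) = 0.036575 + 0.02235 + 0.00427 + 0.00445 + 0.002625 = 0.07027 → 0.070.

0.070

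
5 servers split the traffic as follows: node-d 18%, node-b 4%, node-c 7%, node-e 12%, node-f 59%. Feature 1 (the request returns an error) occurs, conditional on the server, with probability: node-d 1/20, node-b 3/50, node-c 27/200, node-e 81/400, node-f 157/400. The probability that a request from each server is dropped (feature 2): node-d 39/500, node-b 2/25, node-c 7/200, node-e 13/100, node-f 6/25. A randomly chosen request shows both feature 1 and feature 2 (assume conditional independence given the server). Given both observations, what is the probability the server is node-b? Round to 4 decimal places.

By Bayes' rule, posterior ∝ prior × likelihood:
  node-d: 0.18 × 0.05 × 0.078 = 0.000702
  node-b: 0.04 × 0.06 × 0.08 = 0.000192
  node-c: 0.07 × 0.135 × 0.035 = 0.00033075
  node-e: 0.12 × 0.2025 × 0.13 = 0.003159
  node-f: 0.59 × 0.3925 × 0.24 = 0.055578
Total = 0.05996175.
P(node-b | evidence) = 0.000192 / 0.05996175 ≈ 0.0032.

0.0032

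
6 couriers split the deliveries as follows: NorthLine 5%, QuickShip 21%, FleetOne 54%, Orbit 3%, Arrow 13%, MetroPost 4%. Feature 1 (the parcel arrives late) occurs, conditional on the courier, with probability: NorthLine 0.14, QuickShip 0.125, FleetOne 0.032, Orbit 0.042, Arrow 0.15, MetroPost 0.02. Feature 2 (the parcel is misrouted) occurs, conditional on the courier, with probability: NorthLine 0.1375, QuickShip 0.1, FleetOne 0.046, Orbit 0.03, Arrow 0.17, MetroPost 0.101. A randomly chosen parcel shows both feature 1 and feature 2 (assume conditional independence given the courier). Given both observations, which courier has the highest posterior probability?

Arrow

By Bayes' rule, posterior ∝ prior × likelihood:
  NorthLine: 0.05 × 0.14 × 0.1375 = 0.0009625
  QuickShip: 0.21 × 0.125 × 0.1 = 0.002625
  FleetOne: 0.54 × 0.032 × 0.046 = 0.00079488
  Orbit: 0.03 × 0.042 × 0.03 = 0.0000378
  Arrow: 0.13 × 0.15 × 0.17 = 0.003315
  MetroPost: 0.04 × 0.02 × 0.101 = 0.0000808
Total = 0.00781598.
Largest term belongs to Arrow, so Arrow is most probable.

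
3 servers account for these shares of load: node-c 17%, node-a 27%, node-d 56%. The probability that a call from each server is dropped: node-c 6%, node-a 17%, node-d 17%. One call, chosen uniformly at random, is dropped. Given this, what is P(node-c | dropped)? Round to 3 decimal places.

0.067

By Bayes' rule, posterior ∝ prior × likelihood:
  node-c: 0.17 × 0.06 = 0.0102
  node-a: 0.27 × 0.17 = 0.0459
  node-d: 0.56 × 0.17 = 0.0952
Total = 0.1513.
P(node-c | evidence) = 0.0102 / 0.1513 ≈ 0.067.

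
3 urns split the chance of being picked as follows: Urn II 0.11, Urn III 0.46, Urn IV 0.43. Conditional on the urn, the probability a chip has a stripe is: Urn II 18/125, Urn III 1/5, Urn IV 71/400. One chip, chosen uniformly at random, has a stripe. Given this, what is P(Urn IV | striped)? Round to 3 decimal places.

Unnormalized posteriors (prior × likelihood):
  Urn II: 0.11 × 0.144 = 0.01584
  Urn III: 0.46 × 0.2 = 0.092
  Urn IV: 0.43 × 0.1775 = 0.076325
Total = 0.184165.
P(Urn IV | evidence) = 0.076325 / 0.184165 ≈ 0.414.

0.414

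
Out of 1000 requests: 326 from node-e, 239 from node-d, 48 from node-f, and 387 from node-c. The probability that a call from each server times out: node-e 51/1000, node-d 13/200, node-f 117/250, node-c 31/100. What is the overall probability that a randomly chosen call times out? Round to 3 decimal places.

0.175

Unnormalized posteriors (prior × likelihood):
  node-e: 0.326 × 0.051 = 0.016626
  node-d: 0.239 × 0.065 = 0.015535
  node-f: 0.048 × 0.468 = 0.022464
  node-c: 0.387 × 0.31 = 0.11997
P(timeout) = 0.016626 + 0.015535 + 0.022464 + 0.11997 = 0.174595 → 0.175.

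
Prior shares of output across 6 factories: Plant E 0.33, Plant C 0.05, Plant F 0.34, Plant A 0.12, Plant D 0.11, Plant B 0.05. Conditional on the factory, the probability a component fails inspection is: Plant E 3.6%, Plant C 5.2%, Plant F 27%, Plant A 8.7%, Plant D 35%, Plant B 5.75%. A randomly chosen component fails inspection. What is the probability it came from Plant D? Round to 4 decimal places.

Unnormalized posteriors (prior × likelihood):
  Plant E: 0.33 × 0.036 = 0.01188
  Plant C: 0.05 × 0.052 = 0.0026
  Plant F: 0.34 × 0.27 = 0.0918
  Plant A: 0.12 × 0.087 = 0.01044
  Plant D: 0.11 × 0.35 = 0.0385
  Plant B: 0.05 × 0.0575 = 0.002875
Total = 0.158095.
P(Plant D | evidence) = 0.0385 / 0.158095 ≈ 0.2435.

0.2435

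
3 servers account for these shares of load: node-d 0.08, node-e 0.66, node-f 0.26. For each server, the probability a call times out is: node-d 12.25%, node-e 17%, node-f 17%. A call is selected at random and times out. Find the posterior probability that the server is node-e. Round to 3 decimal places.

Prior × likelihood for each hypothesis:
  node-d: 0.08 × 0.1225 = 0.0098
  node-e: 0.66 × 0.17 = 0.1122
  node-f: 0.26 × 0.17 = 0.0442
Sum = 0.1662.
P(node-e | evidence) = 0.1122 / 0.1662 ≈ 0.675.

0.675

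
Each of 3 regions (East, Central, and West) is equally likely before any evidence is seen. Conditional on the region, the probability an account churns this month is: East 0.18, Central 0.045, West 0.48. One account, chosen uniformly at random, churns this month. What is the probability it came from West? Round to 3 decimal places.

With a uniform prior (1/3 each), posterior ∝ likelihood:
  East: 0.18
  Central: 0.045
  West: 0.48
Normalizing constant = 0.705.
P(West | evidence) = 0.48 / 0.705 ≈ 0.681.

0.681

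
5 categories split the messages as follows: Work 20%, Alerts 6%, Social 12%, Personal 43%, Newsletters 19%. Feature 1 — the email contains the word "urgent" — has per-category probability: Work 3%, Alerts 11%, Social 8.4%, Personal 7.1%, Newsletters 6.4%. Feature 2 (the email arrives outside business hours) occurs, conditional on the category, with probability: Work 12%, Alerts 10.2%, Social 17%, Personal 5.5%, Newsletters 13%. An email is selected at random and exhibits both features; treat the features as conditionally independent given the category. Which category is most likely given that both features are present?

By Bayes' rule, posterior ∝ prior × likelihood:
  Work: 0.2 × 0.03 × 0.12 = 0.00072
  Alerts: 0.06 × 0.11 × 0.102 = 0.0006732
  Social: 0.12 × 0.084 × 0.17 = 0.0017136
  Personal: 0.43 × 0.071 × 0.055 = 0.00167915
  Newsletters: 0.19 × 0.064 × 0.13 = 0.0015808
Normalizing constant = 0.00636675.
Largest term belongs to Social, so Social is most probable.

Social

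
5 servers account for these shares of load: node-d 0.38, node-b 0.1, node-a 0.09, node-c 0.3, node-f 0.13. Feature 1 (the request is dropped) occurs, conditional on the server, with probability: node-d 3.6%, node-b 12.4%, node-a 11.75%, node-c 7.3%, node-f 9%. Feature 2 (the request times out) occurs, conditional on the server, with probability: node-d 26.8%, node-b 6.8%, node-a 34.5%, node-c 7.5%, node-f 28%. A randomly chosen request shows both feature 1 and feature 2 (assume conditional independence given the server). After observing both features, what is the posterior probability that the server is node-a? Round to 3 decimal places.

Unnormalized posteriors (prior × likelihood):
  node-d: 0.38 × 0.036 × 0.268 = 0.00366624
  node-b: 0.1 × 0.124 × 0.068 = 0.0008432
  node-a: 0.09 × 0.1175 × 0.345 = 0.003648375
  node-c: 0.3 × 0.073 × 0.075 = 0.0016425
  node-f: 0.13 × 0.09 × 0.28 = 0.003276
Total = 0.013076315.
P(node-a | evidence) = 0.003648375 / 0.013076315 ≈ 0.279.

0.279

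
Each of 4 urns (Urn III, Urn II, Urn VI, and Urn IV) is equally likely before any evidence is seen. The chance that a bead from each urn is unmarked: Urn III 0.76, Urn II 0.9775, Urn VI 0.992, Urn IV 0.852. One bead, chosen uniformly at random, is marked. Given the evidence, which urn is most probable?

Taking complements, P(marked | each) = Urn III 0.24, Urn II 0.0225, Urn VI 0.008, Urn IV 0.148.
Since the prior is uniform, the posterior is proportional to the likelihood:
  Urn III: 0.24
  Urn II: 0.0225
  Urn VI: 0.008
  Urn IV: 0.148
Total = 0.4185.
Largest term belongs to Urn III, so Urn III is most probable.

Urn III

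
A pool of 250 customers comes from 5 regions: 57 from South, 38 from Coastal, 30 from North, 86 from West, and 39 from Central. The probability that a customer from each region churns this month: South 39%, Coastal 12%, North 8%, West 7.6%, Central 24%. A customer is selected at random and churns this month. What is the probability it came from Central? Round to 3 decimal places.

0.208

Prior × likelihood for each hypothesis:
  South: 0.228 × 0.39 = 0.08892
  Coastal: 0.152 × 0.12 = 0.01824
  North: 0.12 × 0.08 = 0.0096
  West: 0.344 × 0.076 = 0.026144
  Central: 0.156 × 0.24 = 0.03744
Sum = 0.180344.
P(Central | evidence) = 0.03744 / 0.180344 ≈ 0.208.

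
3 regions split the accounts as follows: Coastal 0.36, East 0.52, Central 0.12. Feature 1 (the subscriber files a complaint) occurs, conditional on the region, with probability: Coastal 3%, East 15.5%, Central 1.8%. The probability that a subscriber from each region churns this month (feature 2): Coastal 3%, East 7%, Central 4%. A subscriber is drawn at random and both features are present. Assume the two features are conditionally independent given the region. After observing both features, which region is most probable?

Unnormalized posteriors (prior × likelihood):
  Coastal: 0.36 × 0.03 × 0.03 = 0.000324
  East: 0.52 × 0.155 × 0.07 = 0.005642
  Central: 0.12 × 0.018 × 0.04 = 0.0000864
Total = 0.0060524.
Largest term belongs to East, so East is most probable.

East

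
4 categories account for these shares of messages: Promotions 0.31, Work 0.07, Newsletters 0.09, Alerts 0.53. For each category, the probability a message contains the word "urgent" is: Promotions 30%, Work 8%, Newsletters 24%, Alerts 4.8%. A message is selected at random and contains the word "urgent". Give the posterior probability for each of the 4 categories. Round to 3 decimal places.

Promotions 0.639, Work 0.038, Newsletters 0.148, Alerts 0.175

Compute prior × likelihood for every hypothesis:
  Promotions: 0.31 × 0.3 = 0.093
  Work: 0.07 × 0.08 = 0.0056
  Newsletters: 0.09 × 0.24 = 0.0216
  Alerts: 0.53 × 0.048 = 0.02544
Sum = 0.14564.
P(Promotions | urgent-flag) = 0.093/0.14564 ≈ 0.639
P(Work | urgent-flag) = 0.0056/0.14564 ≈ 0.038
P(Newsletters | urgent-flag) = 0.0216/0.14564 ≈ 0.148
P(Alerts | urgent-flag) = 0.02544/0.14564 ≈ 0.175
(Check: 0.639+0.038+0.148+0.175 = 1.000.)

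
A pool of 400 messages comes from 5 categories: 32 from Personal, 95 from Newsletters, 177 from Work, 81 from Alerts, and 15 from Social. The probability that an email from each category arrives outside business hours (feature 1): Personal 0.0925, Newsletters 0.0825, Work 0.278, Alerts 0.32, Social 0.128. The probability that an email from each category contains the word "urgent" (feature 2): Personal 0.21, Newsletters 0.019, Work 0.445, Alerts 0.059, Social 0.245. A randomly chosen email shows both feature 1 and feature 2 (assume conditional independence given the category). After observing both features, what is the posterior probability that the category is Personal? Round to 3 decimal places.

Compute prior × likelihood for every hypothesis:
  Personal: 0.08 × 0.0925 × 0.21 = 0.001554
  Newsletters: 0.2375 × 0.0825 × 0.019 = 0.00037228125
  Work: 0.4425 × 0.278 × 0.445 = 0.054741675
  Alerts: 0.2025 × 0.32 × 0.059 = 0.0038232
  Social: 0.0375 × 0.128 × 0.245 = 0.001176
Normalizing constant = 0.06166715625.
P(Personal | evidence) = 0.001554 / 0.06166715625 ≈ 0.025.

0.025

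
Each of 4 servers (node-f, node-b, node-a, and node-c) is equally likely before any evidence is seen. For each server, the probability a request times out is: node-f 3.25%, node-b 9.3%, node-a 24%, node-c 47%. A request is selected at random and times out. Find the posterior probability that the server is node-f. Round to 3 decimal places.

Since the prior is uniform, the posterior is proportional to the likelihood:
  node-f: 0.0325
  node-b: 0.093
  node-a: 0.24
  node-c: 0.47
Normalizing constant = 0.8355.
P(node-f | evidence) = 0.0325 / 0.8355 ≈ 0.039.

0.039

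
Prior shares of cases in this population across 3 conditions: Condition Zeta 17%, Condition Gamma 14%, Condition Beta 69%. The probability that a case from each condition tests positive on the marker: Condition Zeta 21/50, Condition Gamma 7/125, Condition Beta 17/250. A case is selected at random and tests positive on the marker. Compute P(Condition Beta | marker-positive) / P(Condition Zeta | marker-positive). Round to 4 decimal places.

0.6571

Compute prior × likelihood for every hypothesis:
  Condition Zeta: 0.17 × 0.42 = 0.0714
  Condition Gamma: 0.14 × 0.056 = 0.00784
  Condition Beta: 0.69 × 0.068 = 0.04692
Normalizing constant = 0.12616.
The ratio is 0.04692 / 0.0714 (the normalizer cancels) = 0.6571.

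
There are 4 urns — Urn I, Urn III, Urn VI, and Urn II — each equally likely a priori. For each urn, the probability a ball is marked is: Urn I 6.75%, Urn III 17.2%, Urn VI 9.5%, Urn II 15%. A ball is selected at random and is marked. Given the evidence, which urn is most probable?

Urn III

Since the prior is uniform, the posterior is proportional to the likelihood:
  Urn I: 0.0675
  Urn III: 0.172
  Urn VI: 0.095
  Urn II: 0.15
Total = 0.4845.
Largest term belongs to Urn III, so Urn III is most probable.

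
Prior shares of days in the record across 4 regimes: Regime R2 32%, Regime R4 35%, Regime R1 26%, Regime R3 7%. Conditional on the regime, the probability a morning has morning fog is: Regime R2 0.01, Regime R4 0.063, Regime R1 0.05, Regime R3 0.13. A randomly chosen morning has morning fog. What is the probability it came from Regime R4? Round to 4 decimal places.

Prior × likelihood for each hypothesis:
  Regime R2: 0.32 × 0.01 = 0.0032
  Regime R4: 0.35 × 0.063 = 0.02205
  Regime R1: 0.26 × 0.05 = 0.013
  Regime R3: 0.07 × 0.13 = 0.0091
Sum = 0.04735.
P(Regime R4 | evidence) = 0.02205 / 0.04735 ≈ 0.4657.

0.4657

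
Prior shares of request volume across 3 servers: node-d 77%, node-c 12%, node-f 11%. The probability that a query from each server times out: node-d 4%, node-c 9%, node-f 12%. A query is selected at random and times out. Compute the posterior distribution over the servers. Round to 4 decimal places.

node-d 0.5620, node-c 0.1971, node-f 0.2409

Prior × likelihood for each hypothesis:
  node-d: 0.77 × 0.04 = 0.0308
  node-c: 0.12 × 0.09 = 0.0108
  node-f: 0.11 × 0.12 = 0.0132
Total = 0.0548.
P(node-d | timeout) = 0.0308/0.0548 ≈ 0.5620
P(node-c | timeout) = 0.0108/0.0548 ≈ 0.1971
P(node-f | timeout) = 0.0132/0.0548 ≈ 0.2409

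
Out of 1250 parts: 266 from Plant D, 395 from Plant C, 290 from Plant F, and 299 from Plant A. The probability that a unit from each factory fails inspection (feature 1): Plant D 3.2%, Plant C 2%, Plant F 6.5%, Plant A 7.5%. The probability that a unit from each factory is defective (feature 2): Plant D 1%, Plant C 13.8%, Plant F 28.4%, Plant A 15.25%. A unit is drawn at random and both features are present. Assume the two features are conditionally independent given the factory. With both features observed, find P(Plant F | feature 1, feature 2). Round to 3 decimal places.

0.538

Unnormalized posteriors (prior × likelihood):
  Plant D: 0.2128 × 0.032 × 0.01 = 0.000068096
  Plant C: 0.316 × 0.02 × 0.138 = 0.00087216
  Plant F: 0.232 × 0.065 × 0.284 = 0.00428272
  Plant A: 0.2392 × 0.075 × 0.1525 = 0.00273585
Sum = 0.007958826.
P(Plant F | evidence) = 0.00428272 / 0.007958826 ≈ 0.538.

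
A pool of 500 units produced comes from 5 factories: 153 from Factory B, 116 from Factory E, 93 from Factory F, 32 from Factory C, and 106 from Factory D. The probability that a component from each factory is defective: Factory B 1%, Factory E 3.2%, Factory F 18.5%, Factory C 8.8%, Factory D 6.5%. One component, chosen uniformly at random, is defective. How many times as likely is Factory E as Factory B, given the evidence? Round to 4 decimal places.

Compute prior × likelihood for every hypothesis:
  Factory B: 0.306 × 0.01 = 0.00306
  Factory E: 0.232 × 0.032 = 0.007424
  Factory F: 0.186 × 0.185 = 0.03441
  Factory C: 0.064 × 0.088 = 0.005632
  Factory D: 0.212 × 0.065 = 0.01378
Total = 0.064306.
The ratio is 0.007424 / 0.00306 (the normalizer cancels) = 2.4261.

2.4261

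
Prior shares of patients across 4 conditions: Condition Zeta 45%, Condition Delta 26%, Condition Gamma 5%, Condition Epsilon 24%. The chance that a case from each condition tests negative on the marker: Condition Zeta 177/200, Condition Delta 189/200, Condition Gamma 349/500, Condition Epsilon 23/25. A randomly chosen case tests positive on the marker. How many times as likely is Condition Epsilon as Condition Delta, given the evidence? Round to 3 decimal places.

Taking complements, P(marker-positive | each) = Condition Zeta 0.115, Condition Delta 0.055, Condition Gamma 0.302, Condition Epsilon 0.08.
Unnormalized posteriors (prior × likelihood):
  Condition Zeta: 0.45 × 0.115 = 0.05175
  Condition Delta: 0.26 × 0.055 = 0.0143
  Condition Gamma: 0.05 × 0.302 = 0.0151
  Condition Epsilon: 0.24 × 0.08 = 0.0192
Sum = 0.10035.
The ratio is 0.0192 / 0.0143 (the normalizer cancels) = 1.343.

1.343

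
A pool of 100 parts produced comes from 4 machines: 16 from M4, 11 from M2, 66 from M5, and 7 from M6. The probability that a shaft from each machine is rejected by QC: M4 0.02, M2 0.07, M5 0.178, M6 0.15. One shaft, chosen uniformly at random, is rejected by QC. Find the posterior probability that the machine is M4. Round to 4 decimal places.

Prior × likelihood for each hypothesis:
  M4: 0.16 × 0.02 = 0.0032
  M2: 0.11 × 0.07 = 0.0077
  M5: 0.66 × 0.178 = 0.11748
  M6: 0.07 × 0.15 = 0.0105
Sum = 0.13888.
P(M4 | evidence) = 0.0032 / 0.13888 ≈ 0.0230.

0.0230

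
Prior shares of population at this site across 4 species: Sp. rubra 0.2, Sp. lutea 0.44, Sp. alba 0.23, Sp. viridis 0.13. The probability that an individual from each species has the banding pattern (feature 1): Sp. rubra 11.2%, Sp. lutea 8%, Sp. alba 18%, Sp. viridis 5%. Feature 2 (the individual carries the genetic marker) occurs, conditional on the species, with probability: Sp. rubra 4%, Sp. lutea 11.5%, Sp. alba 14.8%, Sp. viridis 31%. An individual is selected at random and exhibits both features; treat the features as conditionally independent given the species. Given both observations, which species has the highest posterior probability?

Unnormalized posteriors (prior × likelihood):
  Sp. rubra: 0.2 × 0.112 × 0.04 = 0.000896
  Sp. lutea: 0.44 × 0.08 × 0.115 = 0.004048
  Sp. alba: 0.23 × 0.18 × 0.148 = 0.0061272
  Sp. viridis: 0.13 × 0.05 × 0.31 = 0.002015
Sum = 0.0130862.
Largest term belongs to Sp. alba, so Sp. alba is most probable.

Sp. alba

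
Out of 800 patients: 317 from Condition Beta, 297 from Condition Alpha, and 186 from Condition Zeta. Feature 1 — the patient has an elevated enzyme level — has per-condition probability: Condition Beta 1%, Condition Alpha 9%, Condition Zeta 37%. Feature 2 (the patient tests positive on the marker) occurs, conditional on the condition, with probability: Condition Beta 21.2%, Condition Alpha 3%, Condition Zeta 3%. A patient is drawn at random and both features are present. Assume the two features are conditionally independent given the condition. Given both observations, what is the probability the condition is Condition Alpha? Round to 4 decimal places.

Unnormalized posteriors (prior × likelihood):
  Condition Beta: 0.39625 × 0.01 × 0.212 = 0.00084005
  Condition Alpha: 0.37125 × 0.09 × 0.03 = 0.001002375
  Condition Zeta: 0.2325 × 0.37 × 0.03 = 0.00258075
Sum = 0.004423175.
P(Condition Alpha | evidence) = 0.001002375 / 0.004423175 ≈ 0.2266.

0.2266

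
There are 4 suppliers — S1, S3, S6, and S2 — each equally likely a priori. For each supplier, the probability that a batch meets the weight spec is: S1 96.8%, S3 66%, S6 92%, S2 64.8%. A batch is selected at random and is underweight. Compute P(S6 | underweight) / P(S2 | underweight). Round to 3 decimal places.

0.227

Taking complements, P(underweight | each) = S1 0.032, S3 0.34, S6 0.08, S2 0.352.
With a uniform prior (1/4 each), posterior ∝ likelihood:
  S1: 0.032
  S3: 0.34
  S6: 0.08
  S2: 0.352
Normalizing constant = 0.804.
The ratio is 0.08 / 0.352 (the normalizer cancels) = 0.227.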